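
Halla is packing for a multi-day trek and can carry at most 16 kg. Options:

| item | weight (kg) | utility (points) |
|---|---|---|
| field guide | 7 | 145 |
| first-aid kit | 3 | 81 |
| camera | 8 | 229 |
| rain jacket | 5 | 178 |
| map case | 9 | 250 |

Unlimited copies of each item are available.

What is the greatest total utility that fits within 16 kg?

534

The ratio ordering already packs tightly: 3×rain jacket, 15 kg, 534.
Every other selection either busts 16 kg or fails to beat 534.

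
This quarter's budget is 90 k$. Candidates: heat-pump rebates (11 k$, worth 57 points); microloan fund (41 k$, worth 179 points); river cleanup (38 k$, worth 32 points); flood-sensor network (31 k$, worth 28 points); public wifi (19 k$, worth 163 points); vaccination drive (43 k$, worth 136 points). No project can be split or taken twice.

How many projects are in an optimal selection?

Optimal total is 399.
One optimal bundle: heat-pump rebates + microloan fund + public wifi (71 k$).
Any selection reaching 399 contains exactly 3 projects.

3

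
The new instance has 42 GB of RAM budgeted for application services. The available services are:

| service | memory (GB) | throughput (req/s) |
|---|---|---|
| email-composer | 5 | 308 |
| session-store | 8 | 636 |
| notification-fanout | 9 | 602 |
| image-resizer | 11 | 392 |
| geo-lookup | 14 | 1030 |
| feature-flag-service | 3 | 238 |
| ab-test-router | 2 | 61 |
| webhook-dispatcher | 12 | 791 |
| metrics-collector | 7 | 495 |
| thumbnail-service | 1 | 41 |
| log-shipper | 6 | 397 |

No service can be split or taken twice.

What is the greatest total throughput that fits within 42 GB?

Density check — session-store 79.50, feature-flag-service 79.33, geo-lookup 73.57 are the best per GB.
Taking session-store + notification-fanout + geo-lookup + feature-flag-service + metrics-collector + thumbnail-service: 42 GB used, 3042 in throughput.

3042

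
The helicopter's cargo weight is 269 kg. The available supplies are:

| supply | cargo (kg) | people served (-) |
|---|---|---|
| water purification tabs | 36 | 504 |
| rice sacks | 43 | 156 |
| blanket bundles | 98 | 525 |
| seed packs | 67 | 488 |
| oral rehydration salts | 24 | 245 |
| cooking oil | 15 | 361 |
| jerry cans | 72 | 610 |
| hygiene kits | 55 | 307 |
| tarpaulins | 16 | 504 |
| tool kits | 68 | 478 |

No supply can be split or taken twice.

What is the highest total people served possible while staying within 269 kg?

2774

By people served per kg: tarpaulins 31.50, cooking oil 24.07, water purification tabs 14.00, oral rehydration salts 10.21 lead.
The ratio heuristic lands on water purification tabs + seed packs + oral rehydration salts + cooking oil + jerry cans + tarpaulins (2712) but leaves 39 kg idle.
Dropping oral rehydration salts frees 24 kg; slotting in hygiene kits (55 kg) lifts the total to 2774 at 261 kg.
The spare 8 kg is too small for any remaining supply, and no exchange beats 2774.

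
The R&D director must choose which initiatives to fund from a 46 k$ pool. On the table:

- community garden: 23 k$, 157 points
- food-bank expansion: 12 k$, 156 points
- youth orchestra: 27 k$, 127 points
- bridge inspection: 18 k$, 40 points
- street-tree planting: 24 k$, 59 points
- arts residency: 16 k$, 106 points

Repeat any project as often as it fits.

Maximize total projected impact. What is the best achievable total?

3×food-bank expansion uses 36 of the 46 k$ and totals 468.
Nothing else within 46 k$ beats 468.

468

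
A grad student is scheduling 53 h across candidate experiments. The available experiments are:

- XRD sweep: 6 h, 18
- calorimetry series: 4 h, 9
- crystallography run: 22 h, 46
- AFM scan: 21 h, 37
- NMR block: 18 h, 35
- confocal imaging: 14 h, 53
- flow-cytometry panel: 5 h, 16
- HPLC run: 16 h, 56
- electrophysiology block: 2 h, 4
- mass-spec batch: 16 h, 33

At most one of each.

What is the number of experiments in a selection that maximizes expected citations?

The maximum expected citations within 53 h is 162.
One optimal bundle: confocal imaging + flow-cytometry panel + HPLC run + electrophysiology block + mass-spec batch (53 h).
All optima have 5 experiments.

5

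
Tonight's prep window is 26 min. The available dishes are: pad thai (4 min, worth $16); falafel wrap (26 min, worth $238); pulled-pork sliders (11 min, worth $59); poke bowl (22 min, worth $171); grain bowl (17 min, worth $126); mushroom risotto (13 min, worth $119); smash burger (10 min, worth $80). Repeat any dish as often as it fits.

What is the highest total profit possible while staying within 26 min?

Falafel wrap uses 26 of the 26 min and totals 238.

238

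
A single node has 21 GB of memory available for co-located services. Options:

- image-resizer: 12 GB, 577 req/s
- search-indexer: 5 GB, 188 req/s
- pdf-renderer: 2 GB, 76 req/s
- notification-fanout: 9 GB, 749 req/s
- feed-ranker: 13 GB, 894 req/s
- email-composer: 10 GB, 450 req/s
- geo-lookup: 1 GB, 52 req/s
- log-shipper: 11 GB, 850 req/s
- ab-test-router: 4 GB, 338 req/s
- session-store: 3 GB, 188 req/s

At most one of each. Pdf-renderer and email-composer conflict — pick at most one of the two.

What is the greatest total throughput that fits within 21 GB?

Greedy by ratio would take pdf-renderer + notification-fanout + geo-lookup + ab-test-router + session-store: 19 GB used, total 1403.
The 9 GB tied up in pdf-renderer and ab-test-router and session-store is better spent on log-shipper — total rises to 1651 (21 GB).

1651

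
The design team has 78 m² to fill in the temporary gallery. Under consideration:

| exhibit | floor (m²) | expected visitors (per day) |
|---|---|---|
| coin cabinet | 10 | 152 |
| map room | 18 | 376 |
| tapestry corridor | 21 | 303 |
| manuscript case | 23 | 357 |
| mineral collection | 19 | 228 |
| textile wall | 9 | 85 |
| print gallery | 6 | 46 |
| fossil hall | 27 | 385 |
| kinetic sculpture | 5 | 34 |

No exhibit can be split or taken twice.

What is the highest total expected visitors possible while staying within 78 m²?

1270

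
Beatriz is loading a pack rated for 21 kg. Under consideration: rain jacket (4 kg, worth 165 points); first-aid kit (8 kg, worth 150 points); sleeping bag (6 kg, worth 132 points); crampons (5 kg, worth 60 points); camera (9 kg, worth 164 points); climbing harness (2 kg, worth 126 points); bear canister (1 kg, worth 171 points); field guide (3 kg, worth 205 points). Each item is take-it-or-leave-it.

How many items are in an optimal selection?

6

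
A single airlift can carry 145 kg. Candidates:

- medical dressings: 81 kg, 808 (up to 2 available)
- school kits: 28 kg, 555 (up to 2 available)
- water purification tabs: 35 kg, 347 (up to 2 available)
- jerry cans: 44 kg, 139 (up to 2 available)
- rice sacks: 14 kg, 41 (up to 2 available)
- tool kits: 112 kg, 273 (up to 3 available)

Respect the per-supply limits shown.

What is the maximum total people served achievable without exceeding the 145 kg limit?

By people served per kg: school kits 19.82, medical dressings 9.98, water purification tabs 9.91 lead.
Taking medical dressings + 2×school kits: 137 kg used, 1918 in people served.
That's the maximum — no swap from here does better than 1918.

1918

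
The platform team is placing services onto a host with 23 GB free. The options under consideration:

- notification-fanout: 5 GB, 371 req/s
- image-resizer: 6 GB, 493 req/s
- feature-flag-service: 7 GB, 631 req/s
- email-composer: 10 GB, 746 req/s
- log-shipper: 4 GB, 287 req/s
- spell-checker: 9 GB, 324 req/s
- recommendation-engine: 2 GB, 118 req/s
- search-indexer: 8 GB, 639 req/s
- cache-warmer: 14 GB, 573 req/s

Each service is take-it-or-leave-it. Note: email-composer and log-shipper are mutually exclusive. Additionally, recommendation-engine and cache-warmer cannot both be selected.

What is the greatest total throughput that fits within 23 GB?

Best packing: image-resizer + feature-flag-service + recommendation-engine + search-indexer — 23 GB, 1881 total.
Every other selection either busts 23 GB or breaks a pairing rule or fails to beat 1881.

1881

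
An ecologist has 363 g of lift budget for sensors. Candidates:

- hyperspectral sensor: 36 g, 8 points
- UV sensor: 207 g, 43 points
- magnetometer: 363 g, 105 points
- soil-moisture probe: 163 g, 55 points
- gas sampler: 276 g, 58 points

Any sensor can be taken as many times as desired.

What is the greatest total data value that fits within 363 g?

Ranking by ratio (data value/g): soil-moisture probe 0.34, magnetometer 0.29, hyperspectral sensor 0.22, gas sampler 0.21.
Best packing: hyperspectral sensor + 2×soil-moisture probe — 362 g, 118 total.
Nothing else within 363 g beats 118.

118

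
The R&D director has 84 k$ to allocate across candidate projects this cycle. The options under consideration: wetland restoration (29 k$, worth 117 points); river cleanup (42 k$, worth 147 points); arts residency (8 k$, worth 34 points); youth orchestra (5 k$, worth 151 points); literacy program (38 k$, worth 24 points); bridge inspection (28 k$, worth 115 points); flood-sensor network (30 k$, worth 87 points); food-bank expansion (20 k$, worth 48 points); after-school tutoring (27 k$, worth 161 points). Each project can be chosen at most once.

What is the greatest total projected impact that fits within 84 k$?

493

Density check — youth orchestra 30.20, after-school tutoring 5.96, arts residency 4.25, bridge inspection 4.11 are the best per k$.
Taking the top-ratio projects first gives arts residency + youth orchestra + bridge inspection + after-school tutoring for 461 (68 k$).
The 28 k$ tied up in bridge inspection is better spent on river cleanup — total rises to 493 (82 k$).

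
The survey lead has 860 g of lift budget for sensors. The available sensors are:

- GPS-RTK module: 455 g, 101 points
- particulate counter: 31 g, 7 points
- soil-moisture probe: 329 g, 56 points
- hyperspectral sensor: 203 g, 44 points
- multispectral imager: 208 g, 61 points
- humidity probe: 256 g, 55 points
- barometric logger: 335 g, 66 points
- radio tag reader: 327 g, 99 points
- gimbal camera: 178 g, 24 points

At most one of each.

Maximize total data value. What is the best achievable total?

222

By data value per g: radio tag reader 0.30, multispectral imager 0.29, particulate counter 0.23, GPS-RTK module 0.22 lead.
The ratio heuristic lands on particulate counter + hyperspectral sensor + multispectral imager + radio tag reader (211) but leaves 91 g idle.
Replace hyperspectral sensor with humidity probe: the trade gains 11 net, giving 222 at 822 g.
Runner-up multispectral imager + humidity probe + radio tag reader tops out at 215.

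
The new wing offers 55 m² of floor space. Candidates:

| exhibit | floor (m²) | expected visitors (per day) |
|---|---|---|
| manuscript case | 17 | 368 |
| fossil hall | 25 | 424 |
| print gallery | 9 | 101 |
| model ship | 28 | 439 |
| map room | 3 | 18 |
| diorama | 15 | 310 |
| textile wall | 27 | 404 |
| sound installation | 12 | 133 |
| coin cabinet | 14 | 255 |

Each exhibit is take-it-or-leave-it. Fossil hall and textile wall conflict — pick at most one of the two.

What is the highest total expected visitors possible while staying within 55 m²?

1034

Best packing: manuscript case + print gallery + diorama + coin cabinet — 55 m², 1034 total.
Runner-up fossil hall + diorama + coin cabinet tops out at 989.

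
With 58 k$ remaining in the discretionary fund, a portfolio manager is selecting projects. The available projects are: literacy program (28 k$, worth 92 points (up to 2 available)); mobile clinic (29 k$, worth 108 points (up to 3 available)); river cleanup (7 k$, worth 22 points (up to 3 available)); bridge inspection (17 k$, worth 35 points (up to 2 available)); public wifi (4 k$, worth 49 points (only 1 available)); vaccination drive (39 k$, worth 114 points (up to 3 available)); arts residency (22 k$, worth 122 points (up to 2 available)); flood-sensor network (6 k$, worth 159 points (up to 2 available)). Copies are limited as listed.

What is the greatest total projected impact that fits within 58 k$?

Taking the top-ratio projects first gives 2×river cleanup + public wifi + arts residency + 2×flood-sensor network for 533 (52 k$).
Replace 2×river cleanup and public wifi with arts residency: the trade gains 29 net, giving 562 at 56 k$.
Nothing else within 58 k$ beats 562.

562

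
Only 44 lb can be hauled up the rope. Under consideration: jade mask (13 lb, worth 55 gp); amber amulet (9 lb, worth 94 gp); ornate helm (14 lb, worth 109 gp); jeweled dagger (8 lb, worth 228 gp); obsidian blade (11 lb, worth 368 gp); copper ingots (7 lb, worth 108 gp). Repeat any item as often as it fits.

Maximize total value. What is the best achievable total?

1472

Best packing: 4×obsidian blade — 44 lb, 1472 total.
No other feasible combination exceeds 1472.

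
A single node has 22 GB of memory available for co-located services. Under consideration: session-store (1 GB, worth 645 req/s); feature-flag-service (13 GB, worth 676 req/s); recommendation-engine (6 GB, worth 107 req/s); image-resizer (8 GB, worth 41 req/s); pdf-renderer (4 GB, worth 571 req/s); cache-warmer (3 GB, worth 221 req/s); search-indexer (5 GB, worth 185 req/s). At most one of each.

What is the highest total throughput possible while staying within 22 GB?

Taking session-store + feature-flag-service + pdf-renderer + cache-warmer: 21 GB used, 2113 in throughput.
Every other selection either busts 22 GB or fails to beat 2113.

2113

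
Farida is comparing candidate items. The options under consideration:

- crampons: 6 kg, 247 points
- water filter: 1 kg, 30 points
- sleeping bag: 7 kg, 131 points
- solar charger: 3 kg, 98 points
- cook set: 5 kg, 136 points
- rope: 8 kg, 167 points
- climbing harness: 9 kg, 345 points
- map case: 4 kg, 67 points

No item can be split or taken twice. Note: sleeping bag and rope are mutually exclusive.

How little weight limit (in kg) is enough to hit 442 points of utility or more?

Minimise kg subject to total utility ≥ 442.
solar charger + climbing harness reaches 443 using 12 kg.
Below 12 kg the best achievable stays under 442.

12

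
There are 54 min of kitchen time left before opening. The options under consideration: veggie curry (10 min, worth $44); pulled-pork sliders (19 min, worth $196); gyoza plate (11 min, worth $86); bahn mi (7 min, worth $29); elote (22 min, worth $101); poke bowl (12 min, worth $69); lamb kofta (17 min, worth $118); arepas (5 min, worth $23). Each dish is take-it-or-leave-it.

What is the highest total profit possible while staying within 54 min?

429

Ranking by ratio (profit/min): pulled-pork sliders 10.32, gyoza plate 7.82, lamb kofta 6.94.
Filling by ratio: pulled-pork sliders + gyoza plate + lamb kofta + arepas for 423, with 2 min left unused.
Replace arepas with bahn mi: the trade gains 6 net, giving 429 at 54 min.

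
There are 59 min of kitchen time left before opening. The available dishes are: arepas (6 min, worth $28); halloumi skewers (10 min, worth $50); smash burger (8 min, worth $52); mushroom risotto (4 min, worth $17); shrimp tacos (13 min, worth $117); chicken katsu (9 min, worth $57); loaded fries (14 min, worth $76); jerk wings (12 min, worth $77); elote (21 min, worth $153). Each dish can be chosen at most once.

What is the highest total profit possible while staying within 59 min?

421

The ratio heuristic lands on smash burger + mushroom risotto + shrimp tacos + jerk wings + elote (416) but leaves 1 min idle.
Replace smash burger with chicken katsu: the trade gains 5 net, giving 421 at 59 min.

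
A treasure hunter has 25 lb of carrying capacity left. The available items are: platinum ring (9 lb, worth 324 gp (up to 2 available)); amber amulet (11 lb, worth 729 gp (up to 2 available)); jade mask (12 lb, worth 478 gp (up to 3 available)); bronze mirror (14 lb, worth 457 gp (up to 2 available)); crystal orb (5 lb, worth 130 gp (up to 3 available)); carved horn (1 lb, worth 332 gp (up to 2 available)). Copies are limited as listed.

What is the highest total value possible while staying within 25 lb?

2122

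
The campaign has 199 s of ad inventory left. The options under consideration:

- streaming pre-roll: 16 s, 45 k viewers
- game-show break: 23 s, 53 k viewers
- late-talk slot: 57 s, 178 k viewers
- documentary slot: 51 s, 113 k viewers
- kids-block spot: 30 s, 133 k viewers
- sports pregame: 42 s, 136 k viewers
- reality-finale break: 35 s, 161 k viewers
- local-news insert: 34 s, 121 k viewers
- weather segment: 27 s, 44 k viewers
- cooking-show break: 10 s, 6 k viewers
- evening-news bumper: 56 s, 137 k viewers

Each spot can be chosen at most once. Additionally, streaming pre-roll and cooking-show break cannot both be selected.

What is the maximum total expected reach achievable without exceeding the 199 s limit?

729

Late-talk slot + kids-block spot + sports pregame + reality-finale break + local-news insert uses 198 of the 199 s and totals 729.
That's the maximum — no feasible swap from here does better than 729.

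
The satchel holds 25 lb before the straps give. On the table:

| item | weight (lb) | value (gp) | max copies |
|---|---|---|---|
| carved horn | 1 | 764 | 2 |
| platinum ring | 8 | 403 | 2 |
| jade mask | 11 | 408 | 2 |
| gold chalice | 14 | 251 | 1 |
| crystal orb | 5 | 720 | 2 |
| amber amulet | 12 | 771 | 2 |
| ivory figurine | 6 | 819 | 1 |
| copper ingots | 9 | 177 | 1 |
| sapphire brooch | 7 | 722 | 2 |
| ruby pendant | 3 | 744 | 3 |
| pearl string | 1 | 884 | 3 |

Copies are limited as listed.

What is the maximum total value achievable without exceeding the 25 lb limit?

7951

Filling by ratio: 2×carved horn + 2×crystal orb + 3×ruby pendant + 3×pearl string for 7852, with 1 lb left unused.
Dropping crystal orb frees 5 lb; slotting in ivory figurine (6 lb) lifts the total to 7951 at 25 lb.
Every other selection either busts 25 lb or exceeds an availability limit or fails to beat 7951.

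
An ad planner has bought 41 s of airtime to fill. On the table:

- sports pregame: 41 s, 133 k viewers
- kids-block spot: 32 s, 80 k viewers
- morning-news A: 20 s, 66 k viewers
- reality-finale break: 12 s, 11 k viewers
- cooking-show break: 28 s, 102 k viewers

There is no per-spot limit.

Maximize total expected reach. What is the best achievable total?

133

Greedy by ratio would take reality-finale break + cooking-show break: 40 s used, total 113.
The 40 s tied up in reality-finale break and cooking-show break is better spent on sports pregame — total rises to 133 (41 s).
Nothing else within 41 s beats 133.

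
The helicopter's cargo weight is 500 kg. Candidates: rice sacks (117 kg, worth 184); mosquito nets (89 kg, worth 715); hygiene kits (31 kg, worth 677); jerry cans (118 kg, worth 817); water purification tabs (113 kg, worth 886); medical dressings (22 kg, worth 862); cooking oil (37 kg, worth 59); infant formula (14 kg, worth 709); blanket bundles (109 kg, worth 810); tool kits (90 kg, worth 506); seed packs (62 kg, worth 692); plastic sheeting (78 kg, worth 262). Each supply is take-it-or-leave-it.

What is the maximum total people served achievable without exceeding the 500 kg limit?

5476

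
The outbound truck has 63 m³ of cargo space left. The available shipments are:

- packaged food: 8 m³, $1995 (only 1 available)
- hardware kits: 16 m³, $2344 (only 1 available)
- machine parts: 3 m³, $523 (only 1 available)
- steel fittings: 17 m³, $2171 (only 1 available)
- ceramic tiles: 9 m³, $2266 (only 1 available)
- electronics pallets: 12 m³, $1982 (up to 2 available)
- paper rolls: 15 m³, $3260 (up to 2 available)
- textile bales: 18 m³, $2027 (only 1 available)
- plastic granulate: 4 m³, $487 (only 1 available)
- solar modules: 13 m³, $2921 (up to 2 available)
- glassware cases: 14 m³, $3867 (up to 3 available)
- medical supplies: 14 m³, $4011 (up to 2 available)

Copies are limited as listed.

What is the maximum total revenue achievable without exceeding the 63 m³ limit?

16805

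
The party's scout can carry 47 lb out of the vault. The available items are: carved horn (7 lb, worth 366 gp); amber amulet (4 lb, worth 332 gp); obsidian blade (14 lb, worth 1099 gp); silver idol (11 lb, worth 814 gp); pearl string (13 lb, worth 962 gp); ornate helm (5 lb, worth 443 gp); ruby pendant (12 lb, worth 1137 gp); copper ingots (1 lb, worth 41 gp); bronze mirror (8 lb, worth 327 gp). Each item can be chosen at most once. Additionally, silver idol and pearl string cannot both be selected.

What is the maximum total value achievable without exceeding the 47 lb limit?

Density check — ruby pendant 94.75, ornate helm 88.60, amber amulet 83.00, obsidian blade 78.50 are the best per lb.
Best packing: amber amulet + obsidian blade + silver idol + ornate helm + ruby pendant + copper ingots — 47 lb, 3866 total.
No other feasible combination exceeds 3866.

3866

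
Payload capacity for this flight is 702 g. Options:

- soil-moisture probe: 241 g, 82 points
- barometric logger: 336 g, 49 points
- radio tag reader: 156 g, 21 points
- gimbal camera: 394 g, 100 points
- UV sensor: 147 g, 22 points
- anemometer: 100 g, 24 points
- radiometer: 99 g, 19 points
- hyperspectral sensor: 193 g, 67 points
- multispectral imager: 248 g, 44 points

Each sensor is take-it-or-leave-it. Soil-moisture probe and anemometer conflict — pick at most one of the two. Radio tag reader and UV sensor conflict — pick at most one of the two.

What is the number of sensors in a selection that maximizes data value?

3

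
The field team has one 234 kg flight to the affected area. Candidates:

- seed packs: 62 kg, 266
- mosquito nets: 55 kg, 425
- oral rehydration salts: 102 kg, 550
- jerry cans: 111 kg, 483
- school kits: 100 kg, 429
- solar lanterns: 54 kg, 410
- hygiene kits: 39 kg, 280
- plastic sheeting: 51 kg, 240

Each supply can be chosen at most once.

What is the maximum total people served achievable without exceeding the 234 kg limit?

Ranking by ratio (people served/kg): mosquito nets 7.73, solar lanterns 7.59, hygiene kits 7.18.
Greedy by ratio would take mosquito nets + solar lanterns + hygiene kits + plastic sheeting: 199 kg used, total 1355.
Replace hygiene kits and plastic sheeting with oral rehydration salts: the trade gains 30 net, giving 1385 at 211 kg.
An exhaustive check of the 256 subsets confirms 1385.

1385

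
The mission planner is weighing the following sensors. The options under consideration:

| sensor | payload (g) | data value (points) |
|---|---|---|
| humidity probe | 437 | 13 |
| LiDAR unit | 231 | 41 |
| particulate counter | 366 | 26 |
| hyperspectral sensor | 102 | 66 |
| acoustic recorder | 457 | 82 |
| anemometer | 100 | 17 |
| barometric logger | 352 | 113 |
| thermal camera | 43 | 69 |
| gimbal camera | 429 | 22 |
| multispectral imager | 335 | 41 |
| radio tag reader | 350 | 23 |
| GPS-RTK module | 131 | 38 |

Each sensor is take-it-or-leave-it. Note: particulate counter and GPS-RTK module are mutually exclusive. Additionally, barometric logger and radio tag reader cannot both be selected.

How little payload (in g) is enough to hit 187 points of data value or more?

376

Look for the lowest-payload combination reaching 187.
hyperspectral sensor + anemometer + thermal camera + GPS-RTK module reaches 190 using 376 g.
No combination under 376 g hits 187.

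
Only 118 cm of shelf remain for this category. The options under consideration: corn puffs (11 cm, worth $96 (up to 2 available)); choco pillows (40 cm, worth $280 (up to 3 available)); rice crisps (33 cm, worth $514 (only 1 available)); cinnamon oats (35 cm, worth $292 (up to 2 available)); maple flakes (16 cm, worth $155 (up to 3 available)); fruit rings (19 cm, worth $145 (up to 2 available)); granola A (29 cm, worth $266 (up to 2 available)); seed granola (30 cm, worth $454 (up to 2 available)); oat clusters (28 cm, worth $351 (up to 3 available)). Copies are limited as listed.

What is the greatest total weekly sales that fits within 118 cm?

Ranking by ratio (weekly sales/cm): rice crisps 15.58, seed granola 15.13, oat clusters 12.54.
Taking the top-ratio products first gives rice crisps + maple flakes + 2×seed granola for 1577 (109 cm).
Replace maple flakes with 2×corn puffs: the trade gains 37 net, giving 1614 at 115 cm.
No other feasible combination exceeds 1614.

1614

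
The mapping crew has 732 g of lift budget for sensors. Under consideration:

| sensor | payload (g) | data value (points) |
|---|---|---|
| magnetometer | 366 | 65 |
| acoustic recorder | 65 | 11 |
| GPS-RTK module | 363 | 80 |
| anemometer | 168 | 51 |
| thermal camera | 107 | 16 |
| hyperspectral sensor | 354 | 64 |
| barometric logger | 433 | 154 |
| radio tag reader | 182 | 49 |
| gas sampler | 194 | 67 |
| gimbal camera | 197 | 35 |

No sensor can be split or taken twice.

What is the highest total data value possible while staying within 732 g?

Density check — barometric logger 0.36, gas sampler 0.35, anemometer 0.30 are the best per g.
Best packing: acoustic recorder + barometric logger + gas sampler — 692 g, 232 total.
Runner-up anemometer + thermal camera + barometric logger tops out at 221.

232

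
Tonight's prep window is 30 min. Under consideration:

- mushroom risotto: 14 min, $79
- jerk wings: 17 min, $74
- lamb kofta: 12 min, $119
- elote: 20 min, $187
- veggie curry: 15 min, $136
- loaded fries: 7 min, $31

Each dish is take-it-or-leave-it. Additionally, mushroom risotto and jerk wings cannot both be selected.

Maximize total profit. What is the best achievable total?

The ratio ordering already packs tightly: lamb kofta + veggie curry, 27 min, 255.
Next best is elote + loaded fries at 218 (27 min) — short by 37.

255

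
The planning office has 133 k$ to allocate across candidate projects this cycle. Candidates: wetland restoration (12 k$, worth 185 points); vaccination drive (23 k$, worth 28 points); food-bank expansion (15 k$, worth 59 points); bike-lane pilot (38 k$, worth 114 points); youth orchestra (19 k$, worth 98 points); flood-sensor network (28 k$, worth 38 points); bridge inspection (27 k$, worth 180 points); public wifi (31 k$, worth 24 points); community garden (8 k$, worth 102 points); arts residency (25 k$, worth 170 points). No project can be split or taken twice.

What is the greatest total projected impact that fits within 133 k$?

849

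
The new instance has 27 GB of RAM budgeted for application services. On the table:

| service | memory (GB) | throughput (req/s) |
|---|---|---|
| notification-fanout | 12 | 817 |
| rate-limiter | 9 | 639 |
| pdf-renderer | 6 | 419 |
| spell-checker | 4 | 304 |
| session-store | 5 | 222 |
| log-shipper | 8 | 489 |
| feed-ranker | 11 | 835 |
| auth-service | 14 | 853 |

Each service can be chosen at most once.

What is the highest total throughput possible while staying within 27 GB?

Density check — spell-checker 76.00, feed-ranker 75.91, rate-limiter 71.00, pdf-renderer 69.83 are the best per GB.
Greedy by ratio would take rate-limiter + spell-checker + feed-ranker: 24 GB used, total 1778.
Dropping rate-limiter frees 9 GB; slotting in notification-fanout (12 GB) lifts the total to 1956 at 27 GB.
The closest alternative, rate-limiter + pdf-renderer + feed-ranker, reaches only 1893.

1956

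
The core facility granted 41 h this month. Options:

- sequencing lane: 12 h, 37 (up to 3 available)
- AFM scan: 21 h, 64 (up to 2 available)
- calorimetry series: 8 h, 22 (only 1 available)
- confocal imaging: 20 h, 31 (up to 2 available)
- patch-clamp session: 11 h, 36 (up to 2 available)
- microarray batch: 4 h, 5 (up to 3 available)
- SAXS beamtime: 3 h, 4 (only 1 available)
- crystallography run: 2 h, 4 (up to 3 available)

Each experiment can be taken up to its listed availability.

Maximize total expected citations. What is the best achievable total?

Filling by ratio: sequencing lane + 2×patch-clamp session + 3×crystallography run for 121, with 1 h left unused.
Dropping 2×patch-clamp session and 3×crystallography run frees 28 h; slotting in AFM scan + calorimetry series (29 h) lifts the total to 123 at 41 h.

123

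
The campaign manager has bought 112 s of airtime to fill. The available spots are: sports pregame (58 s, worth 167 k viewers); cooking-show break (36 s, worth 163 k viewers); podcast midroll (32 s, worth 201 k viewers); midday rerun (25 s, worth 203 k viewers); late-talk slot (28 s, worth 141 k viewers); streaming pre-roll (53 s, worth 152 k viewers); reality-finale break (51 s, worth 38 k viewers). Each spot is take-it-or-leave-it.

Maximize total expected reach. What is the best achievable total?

Taking the top-ratio spots first gives podcast midroll + midday rerun + late-talk slot for 545 (85 s).
Replace late-talk slot with cooking-show break: the trade gains 22 net, giving 567 at 93 s.

567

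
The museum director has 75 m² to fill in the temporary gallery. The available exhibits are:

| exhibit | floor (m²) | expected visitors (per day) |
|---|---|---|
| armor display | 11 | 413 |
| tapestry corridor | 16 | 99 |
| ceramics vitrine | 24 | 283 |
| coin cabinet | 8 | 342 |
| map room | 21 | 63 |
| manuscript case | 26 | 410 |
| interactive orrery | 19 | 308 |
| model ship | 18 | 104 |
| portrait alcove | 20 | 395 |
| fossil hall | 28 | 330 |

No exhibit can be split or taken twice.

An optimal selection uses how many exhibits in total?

4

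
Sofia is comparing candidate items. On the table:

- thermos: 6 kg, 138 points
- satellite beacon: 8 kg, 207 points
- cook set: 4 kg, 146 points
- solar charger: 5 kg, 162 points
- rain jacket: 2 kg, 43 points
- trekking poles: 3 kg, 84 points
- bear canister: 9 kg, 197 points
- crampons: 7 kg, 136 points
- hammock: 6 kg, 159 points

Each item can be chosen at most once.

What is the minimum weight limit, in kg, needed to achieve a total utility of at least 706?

Minimise kg subject to total utility ≥ 706.
Taking satellite beacon + cook set + solar charger + rain jacket + hammock gives 717 (≥ 706) for 25 kg.
No combination under 25 kg hits 706.

25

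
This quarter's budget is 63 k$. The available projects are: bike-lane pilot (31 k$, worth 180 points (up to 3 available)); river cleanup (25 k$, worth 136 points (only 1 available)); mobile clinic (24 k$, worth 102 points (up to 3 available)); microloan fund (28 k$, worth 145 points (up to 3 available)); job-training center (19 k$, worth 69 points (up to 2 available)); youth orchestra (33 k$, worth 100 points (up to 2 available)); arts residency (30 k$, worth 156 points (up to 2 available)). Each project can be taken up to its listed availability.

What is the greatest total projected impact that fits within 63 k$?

Density check — bike-lane pilot 5.81, river cleanup 5.44, arts residency 5.20 are the best per k$.
The ratio ordering already packs tightly: 2×bike-lane pilot, 62 k$, 360.
That's the maximum — no swap from here does better than 360.

360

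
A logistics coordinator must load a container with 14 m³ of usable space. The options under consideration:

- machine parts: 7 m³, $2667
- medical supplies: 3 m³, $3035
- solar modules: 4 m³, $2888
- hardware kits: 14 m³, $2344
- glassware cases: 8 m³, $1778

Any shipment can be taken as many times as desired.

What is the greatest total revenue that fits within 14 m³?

12140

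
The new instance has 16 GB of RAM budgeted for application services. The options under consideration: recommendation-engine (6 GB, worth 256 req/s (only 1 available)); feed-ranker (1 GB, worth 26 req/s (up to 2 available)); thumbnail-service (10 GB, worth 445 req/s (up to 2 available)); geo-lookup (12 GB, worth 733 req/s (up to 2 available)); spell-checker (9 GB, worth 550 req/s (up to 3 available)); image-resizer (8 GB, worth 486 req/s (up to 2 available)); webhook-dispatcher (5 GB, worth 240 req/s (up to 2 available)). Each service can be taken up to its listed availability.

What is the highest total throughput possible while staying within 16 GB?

972

By throughput per GB: spell-checker 61.11, geo-lookup 61.08, image-resizer 60.75 lead.
Taking the top-ratio services first gives 2×feed-ranker + spell-checker + webhook-dispatcher for 842 (16 GB).
Replace 2×feed-ranker and spell-checker and webhook-dispatcher with 2×image-resizer: the trade gains 130 net, giving 972 at 16 GB.
That's the maximum — no swap from here does better than 972.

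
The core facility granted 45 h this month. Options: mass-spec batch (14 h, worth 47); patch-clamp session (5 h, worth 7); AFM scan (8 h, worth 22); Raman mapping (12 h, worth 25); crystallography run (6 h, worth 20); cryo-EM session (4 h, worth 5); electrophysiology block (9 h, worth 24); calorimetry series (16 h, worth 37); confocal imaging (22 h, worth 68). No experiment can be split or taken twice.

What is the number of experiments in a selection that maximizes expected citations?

3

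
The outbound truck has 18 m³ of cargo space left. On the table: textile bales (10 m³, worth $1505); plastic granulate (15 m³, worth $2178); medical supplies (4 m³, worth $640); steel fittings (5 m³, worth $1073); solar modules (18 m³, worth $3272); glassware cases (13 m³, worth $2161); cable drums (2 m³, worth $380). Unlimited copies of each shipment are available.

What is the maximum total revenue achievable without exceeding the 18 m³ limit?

3666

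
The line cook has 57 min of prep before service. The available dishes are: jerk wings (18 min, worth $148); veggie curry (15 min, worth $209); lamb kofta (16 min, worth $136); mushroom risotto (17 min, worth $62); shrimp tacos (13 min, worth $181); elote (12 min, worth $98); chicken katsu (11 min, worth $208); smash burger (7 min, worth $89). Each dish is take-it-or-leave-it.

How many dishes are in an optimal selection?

Optimal total is 746.
One optimal bundle: jerk wings + veggie curry + shrimp tacos + chicken katsu (57 min).
Any selection reaching 746 contains exactly 4 dishes.

4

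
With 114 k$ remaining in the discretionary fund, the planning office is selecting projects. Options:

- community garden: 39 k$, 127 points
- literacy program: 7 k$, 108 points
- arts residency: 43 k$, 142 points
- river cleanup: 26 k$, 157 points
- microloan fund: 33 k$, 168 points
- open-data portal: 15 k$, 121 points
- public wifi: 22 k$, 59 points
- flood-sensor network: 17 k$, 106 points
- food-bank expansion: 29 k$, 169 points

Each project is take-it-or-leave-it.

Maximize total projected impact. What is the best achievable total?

By projected impact per k$: literacy program 15.43, open-data portal 8.07, flood-sensor network 6.24 lead.
Greedy by ratio would take literacy program + river cleanup + open-data portal + flood-sensor network + food-bank expansion: 94 k$ used, total 661.
Dropping flood-sensor network frees 17 k$; slotting in microloan fund (33 k$) lifts the total to 723 at 110 k$.
The closest alternative, literacy program + river cleanup + microloan fund + flood-sensor network + food-bank expansion, reaches only 708.

723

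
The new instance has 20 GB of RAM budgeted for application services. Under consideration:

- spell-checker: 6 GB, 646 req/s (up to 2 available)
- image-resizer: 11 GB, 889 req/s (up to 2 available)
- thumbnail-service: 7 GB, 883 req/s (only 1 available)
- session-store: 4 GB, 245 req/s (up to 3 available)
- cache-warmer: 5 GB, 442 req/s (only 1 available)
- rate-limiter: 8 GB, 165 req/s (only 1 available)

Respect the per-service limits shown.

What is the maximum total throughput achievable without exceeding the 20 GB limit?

Taking 2×spell-checker + thumbnail-service: 19 GB used, 2175 in throughput.

2175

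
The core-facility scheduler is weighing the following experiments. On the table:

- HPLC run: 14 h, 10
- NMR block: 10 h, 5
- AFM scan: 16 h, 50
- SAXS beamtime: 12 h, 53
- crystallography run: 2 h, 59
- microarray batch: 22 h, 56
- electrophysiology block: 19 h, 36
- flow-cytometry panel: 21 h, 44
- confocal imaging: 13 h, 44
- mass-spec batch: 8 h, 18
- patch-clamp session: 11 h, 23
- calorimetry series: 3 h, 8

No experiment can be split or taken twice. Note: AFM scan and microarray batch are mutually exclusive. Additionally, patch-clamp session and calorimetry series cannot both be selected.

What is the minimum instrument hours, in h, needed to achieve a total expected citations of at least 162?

30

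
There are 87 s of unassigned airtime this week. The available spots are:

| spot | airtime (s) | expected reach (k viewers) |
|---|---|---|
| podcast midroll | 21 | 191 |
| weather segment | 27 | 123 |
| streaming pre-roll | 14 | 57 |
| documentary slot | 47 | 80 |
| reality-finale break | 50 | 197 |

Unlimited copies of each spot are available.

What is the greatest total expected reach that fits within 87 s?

Best packing: 4×podcast midroll — 84 s, 764 total.
Nothing else within 87 s beats 764.

764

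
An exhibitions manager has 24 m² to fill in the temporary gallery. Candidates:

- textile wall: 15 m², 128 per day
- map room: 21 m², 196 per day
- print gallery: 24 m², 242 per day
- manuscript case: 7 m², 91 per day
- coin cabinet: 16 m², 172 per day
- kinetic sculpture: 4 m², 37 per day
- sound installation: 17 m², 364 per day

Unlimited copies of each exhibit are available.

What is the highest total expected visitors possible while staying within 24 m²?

By expected visitors per m²: sound installation 21.41, manuscript case 13.00, coin cabinet 10.75, print gallery 10.08 lead.
Best packing: manuscript case + sound installation — 24 m², 455 total.
Every other selection either busts 24 m² or fails to beat 455.

455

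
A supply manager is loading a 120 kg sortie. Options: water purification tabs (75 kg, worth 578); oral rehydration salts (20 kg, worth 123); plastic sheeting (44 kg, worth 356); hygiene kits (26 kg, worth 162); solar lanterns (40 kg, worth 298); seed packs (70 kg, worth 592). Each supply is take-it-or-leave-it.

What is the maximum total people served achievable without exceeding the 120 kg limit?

Taking plastic sheeting + seed packs: 114 kg used, 948 in people served.
Runner-up water purification tabs + plastic sheeting tops out at 934.

948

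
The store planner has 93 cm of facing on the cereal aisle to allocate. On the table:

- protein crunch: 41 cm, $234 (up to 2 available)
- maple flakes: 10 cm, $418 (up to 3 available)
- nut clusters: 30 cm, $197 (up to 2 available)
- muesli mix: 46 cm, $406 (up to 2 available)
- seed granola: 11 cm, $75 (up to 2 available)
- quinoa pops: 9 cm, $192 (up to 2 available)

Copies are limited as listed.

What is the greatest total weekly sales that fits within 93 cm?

The ratio heuristic lands on 3×maple flakes + 2×seed granola + 2×quinoa pops (1788) but leaves 23 cm idle.
Replace seed granola with nut clusters: the trade gains 122 net, giving 1910 at 89 cm.
That's the maximum — no swap from here does better than 1910.

1910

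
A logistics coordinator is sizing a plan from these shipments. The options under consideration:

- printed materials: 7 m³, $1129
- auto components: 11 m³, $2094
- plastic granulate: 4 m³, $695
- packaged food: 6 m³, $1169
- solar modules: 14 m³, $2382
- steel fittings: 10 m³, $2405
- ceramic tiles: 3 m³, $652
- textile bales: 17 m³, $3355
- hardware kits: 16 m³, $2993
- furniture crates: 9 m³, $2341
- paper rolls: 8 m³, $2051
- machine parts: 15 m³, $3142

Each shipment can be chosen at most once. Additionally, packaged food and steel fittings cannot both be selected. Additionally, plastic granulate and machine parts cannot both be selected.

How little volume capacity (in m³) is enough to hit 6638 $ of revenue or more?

27

Look for the lowest-volume combination reaching 6638.
Taking steel fittings + furniture crates + paper rolls gives 6797 (≥ 6638) for 27 m³.
Below 27 m³ the best achievable stays under 6638.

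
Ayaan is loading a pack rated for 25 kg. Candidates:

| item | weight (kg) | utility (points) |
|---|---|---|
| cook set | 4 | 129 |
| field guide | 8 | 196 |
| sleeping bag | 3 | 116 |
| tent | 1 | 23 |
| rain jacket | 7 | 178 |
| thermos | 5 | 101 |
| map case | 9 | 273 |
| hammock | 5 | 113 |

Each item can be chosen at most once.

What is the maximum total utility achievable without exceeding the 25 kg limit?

737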